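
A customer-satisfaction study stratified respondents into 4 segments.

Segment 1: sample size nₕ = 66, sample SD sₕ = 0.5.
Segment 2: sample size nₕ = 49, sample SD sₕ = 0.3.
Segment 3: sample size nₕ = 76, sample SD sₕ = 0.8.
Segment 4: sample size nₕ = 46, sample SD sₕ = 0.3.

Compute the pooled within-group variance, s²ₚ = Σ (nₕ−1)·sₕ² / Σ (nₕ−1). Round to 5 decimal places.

0.31167

Degrees of freedom: 65 + 48 + 75 + 45 = 233.
Σ(nₕ−1)sₕ² = 65·0.25 + 48·0.09 + 75·0.64 + 45·0.09 = 72.62.
s²ₚ = 72.62 / 233 = 0.3116738... → 0.31167.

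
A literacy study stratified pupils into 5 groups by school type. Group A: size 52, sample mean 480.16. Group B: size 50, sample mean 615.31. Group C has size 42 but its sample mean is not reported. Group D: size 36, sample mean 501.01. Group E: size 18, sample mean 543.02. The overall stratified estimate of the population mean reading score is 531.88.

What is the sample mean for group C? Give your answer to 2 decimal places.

Σ Nₕx̄ₕ = N·μ, so 42·x̄_C = 198·531.88 − (52·480.16 + 50·615.31 + 36·501.01 + 18·543.02).
= 105312.24 − 83544.54 = 21767.7.
x̄_C = 21767.7 / 42 = 518.2786... → 518.28.

518.28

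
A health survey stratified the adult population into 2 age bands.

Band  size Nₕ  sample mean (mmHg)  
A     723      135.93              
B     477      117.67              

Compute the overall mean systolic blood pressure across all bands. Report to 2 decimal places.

128.67

N = 723 + 477 = 1200.
Weight each subgroup mean by Nₕ/N and sum.
Σ Nₕx̄ₕ = 723·135.93 + 477·117.67 = 98277.39 + 56128.59 = 154405.98.
Divide by N: 154405.98 / 1200 = 128.6717... → 128.67.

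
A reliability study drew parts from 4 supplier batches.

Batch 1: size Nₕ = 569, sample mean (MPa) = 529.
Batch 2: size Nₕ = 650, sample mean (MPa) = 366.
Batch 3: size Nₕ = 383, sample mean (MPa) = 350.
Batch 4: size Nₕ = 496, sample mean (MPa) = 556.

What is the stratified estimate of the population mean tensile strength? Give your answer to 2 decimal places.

N = 569 + 650 + 383 + 496 = 2098.
Overall mean = Σ (Nₕ/N)·x̄ₕ — weight by population share, not a simple average.
Σ Nₕx̄ₕ = 569·529 + 650·366 + 383·350 + 496·556 = 301001 + 237900 + 134050 + 275776 = 948727.
Divide by N: 948727 / 2098 = 452.2054... → 452.21.

452.21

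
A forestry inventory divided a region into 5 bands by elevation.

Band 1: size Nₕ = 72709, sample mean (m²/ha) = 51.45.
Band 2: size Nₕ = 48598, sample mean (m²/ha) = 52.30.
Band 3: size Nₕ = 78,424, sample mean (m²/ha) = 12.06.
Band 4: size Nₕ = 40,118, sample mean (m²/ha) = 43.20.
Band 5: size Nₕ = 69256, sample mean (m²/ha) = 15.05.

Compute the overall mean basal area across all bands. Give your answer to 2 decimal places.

N = 72709 + 48598 + 78424 + 40118 + 69256 = 309105.
Weight each subgroup mean by Nₕ/N and sum.
Σ Nₕx̄ₕ = 72709·51.45 + 48598·52.30 + 78424·12.06 + 40118·43.20 + 69256·15.05 = 3740878.05 + 2541675.4 + 945793.44 + 1733097.6 + 1042302.8 = 10003747.29.
Divide by N: 10003747.29 / 309105 = 32.3636... → 32.36.

32.36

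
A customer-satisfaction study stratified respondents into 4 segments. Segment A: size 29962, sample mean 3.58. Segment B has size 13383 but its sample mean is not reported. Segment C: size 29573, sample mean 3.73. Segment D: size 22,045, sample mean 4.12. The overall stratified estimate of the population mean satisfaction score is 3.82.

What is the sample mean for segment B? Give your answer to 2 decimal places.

4.06

Σ Nₕx̄ₕ = N·μ, so 13383·x̄_B = 94963·3.82 − (29962·3.58 + 29573·3.73 + 22045·4.12).
= 362758.66 − 308396.65 = 54362.01.
x̄_B = 54362.01 / 13383 = 4.0620... → 4.06.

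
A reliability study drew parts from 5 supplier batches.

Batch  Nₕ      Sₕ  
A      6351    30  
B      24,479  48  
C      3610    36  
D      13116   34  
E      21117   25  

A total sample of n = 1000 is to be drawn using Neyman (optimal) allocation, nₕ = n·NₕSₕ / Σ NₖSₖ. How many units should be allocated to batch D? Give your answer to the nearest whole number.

181

Σ NₕSₕ = 6351·30 + 24479·48 + 3610·36 + 13116·34 + 21117·25 = 2469351.
Share for D: 445944/2469351 = 0.18059.
n_D = 1000 × 0.18059 = 180.592... → 181.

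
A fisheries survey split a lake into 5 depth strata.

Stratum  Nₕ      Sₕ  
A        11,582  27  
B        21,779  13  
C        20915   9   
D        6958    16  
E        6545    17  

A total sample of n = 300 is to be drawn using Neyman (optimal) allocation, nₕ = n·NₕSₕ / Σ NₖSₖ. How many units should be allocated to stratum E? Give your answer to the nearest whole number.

A: NₕSₕ = 11582·27 = 312714
B: NₕSₕ = 21779·13 = 283127
C: NₕSₕ = 20915·9 = 188235
D: NₕSₕ = 6958·16 = 111328
E: NₕSₕ = 6545·17 = 111265
Σ NₕSₕ = 1006669.
n_E = 300·111265/1006669 = 33.158... → 33.

33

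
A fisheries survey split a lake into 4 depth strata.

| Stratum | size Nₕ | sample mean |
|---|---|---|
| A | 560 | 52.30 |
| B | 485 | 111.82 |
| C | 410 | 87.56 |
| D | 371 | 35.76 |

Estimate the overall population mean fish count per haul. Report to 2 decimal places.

72.67

x̄_st = (Σ Nₕx̄ₕ) / (Σ Nₕ) = (560·52.30 + 485·111.82 + 410·87.56 + 371·35.76) / 1826
= 132687.26 / 1826 = 72.6655... → 72.67.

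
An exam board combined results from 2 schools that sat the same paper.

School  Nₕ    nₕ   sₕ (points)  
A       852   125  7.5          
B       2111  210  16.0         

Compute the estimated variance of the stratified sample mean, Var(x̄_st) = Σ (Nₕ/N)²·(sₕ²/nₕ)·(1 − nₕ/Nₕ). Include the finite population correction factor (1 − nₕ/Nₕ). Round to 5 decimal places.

N = 2963; Wₕ = Nₕ/N.
school A: (852/2963)²·7.5²/125·(1 − 125/852) = 0.03174850
school B: (2111/2963)²·16.0²/210·(1 − 210/2111) = 0.55722131
Sum = 0.58896981 → 0.58897.

0.58897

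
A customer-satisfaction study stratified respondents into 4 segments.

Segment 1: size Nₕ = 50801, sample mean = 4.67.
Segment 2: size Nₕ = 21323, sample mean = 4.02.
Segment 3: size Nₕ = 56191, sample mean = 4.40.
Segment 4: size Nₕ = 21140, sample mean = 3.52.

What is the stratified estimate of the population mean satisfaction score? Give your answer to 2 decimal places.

N = 50801 + 21323 + 56191 + 21140 = 149455.
Overall mean = Σ (Nₕ/N)·x̄ₕ — weight by population share, not a simple average.
Σ Nₕx̄ₕ = 50801·4.67 + 21323·4.02 + 56191·4.40 + 21140·3.52 = 237240.67 + 85718.46 + 247240.4 + 74412.8 = 644612.33.
Divide by N: 644612.33 / 149455 = 4.3131... → 4.31.

4.31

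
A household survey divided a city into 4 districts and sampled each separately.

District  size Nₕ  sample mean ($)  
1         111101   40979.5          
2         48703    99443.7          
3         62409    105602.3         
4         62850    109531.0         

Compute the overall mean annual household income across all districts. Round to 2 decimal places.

80230.08

N = 111101 + 48703 + 62409 + 62850 = 285063.
Weight each subgroup mean by Nₕ/N and sum.
Σ Nₕx̄ₕ = 111101·40979.5 + 48703·99443.7 + 62409·105602.3 + 62850·109531.0 = 4552863429.5 + 4843206521.1 + 6590533940.7 + 6884023350 = 22870627241.3.
Divide by N: 22870627241.3 / 285063 = 80230.0798... → 80230.08.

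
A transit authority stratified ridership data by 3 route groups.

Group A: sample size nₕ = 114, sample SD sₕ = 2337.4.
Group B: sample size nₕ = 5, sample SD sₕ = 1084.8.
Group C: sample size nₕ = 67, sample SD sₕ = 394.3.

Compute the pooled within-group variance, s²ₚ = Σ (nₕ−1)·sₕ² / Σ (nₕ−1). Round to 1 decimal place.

Degrees of freedom: 113 + 4 + 66 = 183.
Σ(nₕ−1)sₕ² = 113·5463438.76 + 4·1176791.04 + 66·155472.49 = 632336928.38.
s²ₚ = 632336928.38 / 183 = 3455393.051... → 3455393.1.

3455393.1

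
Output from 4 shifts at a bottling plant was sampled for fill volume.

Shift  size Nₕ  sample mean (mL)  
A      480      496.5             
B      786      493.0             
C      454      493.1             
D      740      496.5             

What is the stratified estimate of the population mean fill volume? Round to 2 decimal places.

x̄_st = (Σ Nₕx̄ₕ) / (Σ Nₕ) = (480·496.5 + 786·493.0 + 454·493.1 + 740·496.5) / 2460
= 1217095.4 / 2460 = 494.7542... → 494.75.

494.75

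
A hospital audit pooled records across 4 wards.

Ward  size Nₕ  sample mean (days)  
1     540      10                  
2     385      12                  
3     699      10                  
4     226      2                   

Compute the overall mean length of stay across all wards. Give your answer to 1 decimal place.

9.4

N = 1850; weights Wₕ = Nₕ/N = (0.2919, 0.2081, 0.3778, 0.1222).
x̄_st = Σ Wₕ·x̄ₕ = 0.2919·10 + 0.2081·12 + 0.3778·10 + 0.1222·2 ≈ 9.439...
→ 9.4.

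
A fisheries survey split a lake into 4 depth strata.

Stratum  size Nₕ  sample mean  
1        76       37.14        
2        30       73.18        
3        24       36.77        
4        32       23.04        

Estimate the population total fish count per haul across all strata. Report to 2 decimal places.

6637.80

Estimate total by summing Nₕ·x̄ₕ over strata.
76·37.14 + 30·73.18 + 24·36.77 + 32·23.04 = 2822.64 + 2195.4 + 882.48 + 737.28 = 6637.80.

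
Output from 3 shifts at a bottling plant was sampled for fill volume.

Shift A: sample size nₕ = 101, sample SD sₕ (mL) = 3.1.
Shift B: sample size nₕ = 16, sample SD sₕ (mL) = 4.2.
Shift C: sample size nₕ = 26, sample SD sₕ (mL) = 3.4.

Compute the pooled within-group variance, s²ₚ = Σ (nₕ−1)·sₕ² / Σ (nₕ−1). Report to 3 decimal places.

10.819

A: (101−1)·3.1² = 100·9.61 = 961
B: (16−1)·4.2² = 15·17.64 = 264.6
C: (26−1)·3.4² = 25·11.56 = 289
Numerator = 1514.6; denominator = Σ(nₕ−1) = 140.
s²ₚ = 1514.6/140 = 10.81857... → 10.819.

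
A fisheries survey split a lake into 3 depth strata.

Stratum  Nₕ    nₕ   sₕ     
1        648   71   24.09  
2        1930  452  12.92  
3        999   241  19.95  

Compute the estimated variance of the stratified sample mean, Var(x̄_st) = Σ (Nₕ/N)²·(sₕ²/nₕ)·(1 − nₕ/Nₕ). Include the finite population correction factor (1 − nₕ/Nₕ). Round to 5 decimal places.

0.41892

N = 3577; Wₕ = Nₕ/N.
stratum 1: (648/3577)²·24.09²/71·(1 − 71/648) = 0.23885162
stratum 2: (1930/3577)²·12.92²/452·(1 − 452/1930) = 0.08233424
stratum 3: (999/3577)²·19.95²/241·(1 − 241/999) = 0.09773848
Sum = 0.41892433 → 0.41892.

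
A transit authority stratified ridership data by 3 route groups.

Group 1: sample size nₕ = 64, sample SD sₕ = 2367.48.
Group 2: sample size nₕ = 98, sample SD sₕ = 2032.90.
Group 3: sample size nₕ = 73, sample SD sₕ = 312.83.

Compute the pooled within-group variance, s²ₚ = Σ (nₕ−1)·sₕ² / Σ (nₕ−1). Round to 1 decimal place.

3280296.9

1: (64−1)·2367.48² = 63·5604961.5504 = 353112577.6752
2: (98−1)·2032.90² = 97·4132682.41 = 400870193.77
3: (73−1)·312.83² = 72·97862.6089 = 7046107.8408
Numerator = 761028879.286; denominator = Σ(nₕ−1) = 232.
s²ₚ = 761028879.286/232 = 3280296.893... → 3280296.9.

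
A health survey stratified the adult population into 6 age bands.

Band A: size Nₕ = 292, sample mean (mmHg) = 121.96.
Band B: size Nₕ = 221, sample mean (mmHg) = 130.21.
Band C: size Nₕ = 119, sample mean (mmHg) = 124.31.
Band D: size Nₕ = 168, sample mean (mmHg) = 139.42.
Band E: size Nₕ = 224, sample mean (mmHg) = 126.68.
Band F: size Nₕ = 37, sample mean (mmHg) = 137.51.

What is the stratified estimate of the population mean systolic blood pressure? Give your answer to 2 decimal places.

128.25

x̄_st = (Σ Nₕx̄ₕ) / (Σ Nₕ) = (292·121.96 + 221·130.21 + 119·124.31 + 168·139.42 + 224·126.68 + 37·137.51) / 1061
= 136068.37 / 1061 = 128.2454... → 128.25.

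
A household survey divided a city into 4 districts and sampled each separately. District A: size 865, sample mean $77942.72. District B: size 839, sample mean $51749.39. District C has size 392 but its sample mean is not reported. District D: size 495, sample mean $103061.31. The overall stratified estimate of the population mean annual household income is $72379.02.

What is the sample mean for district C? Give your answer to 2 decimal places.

65511.48

N = 865 + 839 + 392 + 495 = 2591.
Overall total = μ·N = 72379.02·2591 = 187534040.82.
Subtract the known strata: 865·77942.72 + 839·51749.39 + 495·103061.31 = 161853539.46.
Remaining total for district C: 187534040.82 − 161853539.46 = 25680501.36.
Divide by its size: 25680501.36 / 392 = 65511.4831... → 65511.48.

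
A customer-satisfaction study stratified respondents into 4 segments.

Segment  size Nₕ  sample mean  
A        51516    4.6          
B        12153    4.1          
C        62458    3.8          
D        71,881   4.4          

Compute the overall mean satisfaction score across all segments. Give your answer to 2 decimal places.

4.24

N = 51516 + 12153 + 62458 + 71881 = 198008.
Overall mean = Σ (Nₕ/N)·x̄ₕ — weight by population share, not a simple average.
Σ Nₕx̄ₕ = 51516·4.6 + 12153·4.1 + 62458·3.8 + 71881·4.4 = 236973.6 + 49827.3 + 237340.4 + 316276.4 = 840417.7.
Divide by N: 840417.7 / 198008 = 4.2444... → 4.24.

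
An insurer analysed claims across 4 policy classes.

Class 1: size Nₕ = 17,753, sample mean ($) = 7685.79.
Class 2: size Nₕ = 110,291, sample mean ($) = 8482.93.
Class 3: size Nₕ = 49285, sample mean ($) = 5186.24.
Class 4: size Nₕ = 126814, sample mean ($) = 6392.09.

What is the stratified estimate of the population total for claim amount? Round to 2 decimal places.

2138247002.16

1: 17753·7685.79 = 136445829.87
2: 110291·8482.93 = 935590832.63
3: 49285·5186.24 = 255603838.4
4: 126814·6392.09 = 810606501.26
τ̂ = Σ Nₕx̄ₕ = 2138247002.16.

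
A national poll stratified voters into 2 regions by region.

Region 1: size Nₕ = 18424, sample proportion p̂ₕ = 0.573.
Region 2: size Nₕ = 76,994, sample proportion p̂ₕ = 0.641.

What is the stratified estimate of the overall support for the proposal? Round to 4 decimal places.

N = 18424 + 76994 = 95418.
Overall proportion = Σ (Nₕ/N)·p̂ₕ.
Σ Nₕp̂ₕ = 10556.952 + 49353.154 = 59910.106.
59910.106 / 95418 = 0.627870... → 0.6279.

0.6279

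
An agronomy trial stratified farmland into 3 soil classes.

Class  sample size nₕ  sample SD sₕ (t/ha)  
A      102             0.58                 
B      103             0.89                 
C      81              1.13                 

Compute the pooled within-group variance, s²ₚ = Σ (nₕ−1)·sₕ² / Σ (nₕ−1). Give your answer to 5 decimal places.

A: (102−1)·0.58² = 101·0.3364 = 33.9764
B: (103−1)·0.89² = 102·0.7921 = 80.7942
C: (81−1)·1.13² = 80·1.2769 = 102.152
Numerator = 216.9226; denominator = Σ(nₕ−1) = 283.
s²ₚ = 216.9226/283 = 0.7665110... → 0.76651.

0.76651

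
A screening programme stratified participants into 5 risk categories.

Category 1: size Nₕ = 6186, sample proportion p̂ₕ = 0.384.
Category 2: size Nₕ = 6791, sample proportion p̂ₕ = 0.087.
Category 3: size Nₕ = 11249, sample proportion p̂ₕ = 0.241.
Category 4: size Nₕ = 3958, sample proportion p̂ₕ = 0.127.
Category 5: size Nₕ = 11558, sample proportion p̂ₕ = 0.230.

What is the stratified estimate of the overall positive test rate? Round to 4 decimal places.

0.2224

Wₕ = Nₕ/N with N = 39742: 0.1557, 0.1709, 0.2831, 0.0996, 0.2908.
p̂_st = 0.1557·0.384 + 0.1709·0.087 + 0.2831·0.241 + 0.0996·0.127 + 0.2908·0.230 ≈ 0.222391... → 0.2224.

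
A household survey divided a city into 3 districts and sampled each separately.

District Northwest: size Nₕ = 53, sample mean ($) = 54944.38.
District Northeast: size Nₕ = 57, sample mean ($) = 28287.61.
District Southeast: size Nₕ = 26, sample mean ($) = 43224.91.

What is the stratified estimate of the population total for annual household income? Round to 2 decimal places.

5648293.57

Northwest: 53·54944.38 = 2912052.14
Northeast: 57·28287.61 = 1612393.77
Southeast: 26·43224.91 = 1123847.66
τ̂ = Σ Nₕx̄ₕ = 5648293.57.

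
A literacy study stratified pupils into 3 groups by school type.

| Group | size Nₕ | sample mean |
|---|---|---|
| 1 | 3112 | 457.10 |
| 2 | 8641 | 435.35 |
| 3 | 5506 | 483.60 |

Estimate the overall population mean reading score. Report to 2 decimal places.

x̄_st = (Σ Nₕx̄ₕ) / (Σ Nₕ) = (3112·457.10 + 8641·435.35 + 5506·483.60) / 17259
= 7847056.15 / 17259 = 454.6646... → 454.66.

454.66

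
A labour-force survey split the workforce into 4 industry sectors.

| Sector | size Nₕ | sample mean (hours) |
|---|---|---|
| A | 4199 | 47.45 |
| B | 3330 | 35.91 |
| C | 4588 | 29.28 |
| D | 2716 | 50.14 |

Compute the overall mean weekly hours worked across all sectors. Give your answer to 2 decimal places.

x̄_st = (Σ Nₕx̄ₕ) / (Σ Nₕ) = (4199·47.45 + 3330·35.91 + 4588·29.28 + 2716·50.14) / 14833
= 589339.73 / 14833 = 39.7317... → 39.73.

39.73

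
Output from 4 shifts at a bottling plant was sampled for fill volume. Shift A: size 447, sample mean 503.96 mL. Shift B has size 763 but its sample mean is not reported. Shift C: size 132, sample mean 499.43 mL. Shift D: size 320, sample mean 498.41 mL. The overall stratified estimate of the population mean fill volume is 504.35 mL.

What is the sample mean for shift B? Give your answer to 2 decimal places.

N = 447 + 763 + 132 + 320 = 1662.
Overall total = μ·N = 504.35·1662 = 838229.7.
Subtract the known strata: 447·503.96 + 132·499.43 + 320·498.41 = 450686.08.
Remaining total for shift B: 838229.7 − 450686.08 = 387543.62.
Divide by its size: 387543.62 / 763 = 507.9209... → 507.92.

507.92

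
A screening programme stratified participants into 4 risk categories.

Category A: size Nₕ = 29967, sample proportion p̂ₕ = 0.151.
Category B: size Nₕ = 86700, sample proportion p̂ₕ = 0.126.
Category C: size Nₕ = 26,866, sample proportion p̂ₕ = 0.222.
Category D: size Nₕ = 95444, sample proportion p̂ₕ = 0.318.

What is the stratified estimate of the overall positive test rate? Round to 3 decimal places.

0.217

N = 29967 + 86700 + 26866 + 95444 = 238977.
Overall proportion = Σ (Nₕ/N)·p̂ₕ.
Σ Nₕp̂ₕ = 4525.017 + 10924.2 + 5964.252 + 30351.192 = 51764.661.
51764.661 / 238977 = 0.21661... → 0.217.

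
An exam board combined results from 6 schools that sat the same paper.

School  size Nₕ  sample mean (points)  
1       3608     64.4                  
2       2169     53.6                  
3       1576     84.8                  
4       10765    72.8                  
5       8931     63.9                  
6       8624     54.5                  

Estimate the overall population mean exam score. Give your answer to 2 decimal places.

x̄_st = (Σ Nₕx̄ₕ) / (Σ Nₕ) = (3608·64.4 + 2169·53.6 + 1576·84.8 + 10765·72.8 + 8931·63.9 + 8624·54.5) / 35673
= 2306649.3 / 35673 = 64.6609... → 64.66.

64.66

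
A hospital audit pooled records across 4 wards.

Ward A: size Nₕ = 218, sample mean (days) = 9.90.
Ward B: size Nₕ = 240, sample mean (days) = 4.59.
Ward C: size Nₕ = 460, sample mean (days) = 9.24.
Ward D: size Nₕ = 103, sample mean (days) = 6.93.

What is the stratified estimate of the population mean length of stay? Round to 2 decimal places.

8.05

x̄_st = (Σ Nₕx̄ₕ) / (Σ Nₕ) = (218·9.90 + 240·4.59 + 460·9.24 + 103·6.93) / 1021
= 8223.99 / 1021 = 8.0548... → 8.05.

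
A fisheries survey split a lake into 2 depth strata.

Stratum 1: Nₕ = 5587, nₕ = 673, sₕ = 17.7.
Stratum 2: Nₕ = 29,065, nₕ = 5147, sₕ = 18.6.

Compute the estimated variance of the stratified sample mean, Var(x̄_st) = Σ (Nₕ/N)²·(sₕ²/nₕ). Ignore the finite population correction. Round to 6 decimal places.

N = 34652; Wₕ = Nₕ/N.
stratum 1: (5587/34652)²·17.7²/673 = 0.012101305
stratum 2: (29065/34652)²·18.6²/5147 = 0.047288524
Sum = 0.059389829 → 0.059390.

0.059390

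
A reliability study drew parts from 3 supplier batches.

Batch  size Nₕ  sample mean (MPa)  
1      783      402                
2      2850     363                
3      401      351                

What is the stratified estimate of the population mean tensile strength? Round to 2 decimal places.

369.38

N = 4034; weights Wₕ = Nₕ/N = (0.1941, 0.7065, 0.0994).
x̄_st = Σ Wₕ·x̄ₕ = 0.1941·402 + 0.7065·363 + 0.0994·351 ≈ 369.3770...
→ 369.38.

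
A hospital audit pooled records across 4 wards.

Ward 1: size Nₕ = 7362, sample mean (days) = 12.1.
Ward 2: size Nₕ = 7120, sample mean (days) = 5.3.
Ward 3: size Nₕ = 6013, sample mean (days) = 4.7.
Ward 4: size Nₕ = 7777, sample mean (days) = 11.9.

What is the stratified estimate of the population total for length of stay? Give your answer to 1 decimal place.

Estimate total by summing Nₕ·x̄ₕ over strata.
7362·12.1 + 7120·5.3 + 6013·4.7 + 7777·11.9 = 89080.2 + 37736 + 28261.1 + 92546.3 = 247623.6.

247623.6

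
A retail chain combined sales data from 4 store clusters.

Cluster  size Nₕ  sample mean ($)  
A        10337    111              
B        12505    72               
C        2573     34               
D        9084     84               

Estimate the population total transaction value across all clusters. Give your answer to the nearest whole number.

Estimate total by summing Nₕ·x̄ₕ over strata.
10337·111 + 12505·72 + 2573·34 + 9084·84 = 1147407 + 900360 + 87482 + 763056 = 2898305.

2898305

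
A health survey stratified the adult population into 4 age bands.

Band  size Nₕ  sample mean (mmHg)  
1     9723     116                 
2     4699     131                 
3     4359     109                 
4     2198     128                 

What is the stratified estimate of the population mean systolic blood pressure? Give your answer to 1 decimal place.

119.2

N = 20979; weights Wₕ = Nₕ/N = (0.4635, 0.2240, 0.2078, 0.1048).
x̄_st = Σ Wₕ·x̄ₕ = 0.4635·116 + 0.2240·131 + 0.2078·109 + 0.1048·128 ≈ 119.163...
→ 119.2.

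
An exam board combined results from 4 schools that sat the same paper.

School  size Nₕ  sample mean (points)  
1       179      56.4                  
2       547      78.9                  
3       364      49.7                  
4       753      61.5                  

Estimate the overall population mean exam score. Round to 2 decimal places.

N = 1843; weights Wₕ = Nₕ/N = (0.0971, 0.2968, 0.1975, 0.4086).
x̄_st = Σ Wₕ·x̄ₕ = 0.0971·56.4 + 0.2968·78.9 + 0.1975·49.7 + 0.4086·61.5 ≈ 63.8384...
→ 63.84.

63.84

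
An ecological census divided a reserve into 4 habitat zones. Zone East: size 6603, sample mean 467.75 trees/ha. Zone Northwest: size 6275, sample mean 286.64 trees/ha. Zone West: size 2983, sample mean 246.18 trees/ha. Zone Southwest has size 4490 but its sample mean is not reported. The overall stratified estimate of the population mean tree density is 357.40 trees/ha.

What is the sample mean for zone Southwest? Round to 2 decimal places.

Σ Nₕx̄ₕ = N·μ, so 4490·x̄_Southwest = 20351·357.40 − (6603·467.75 + 6275·286.64 + 2983·246.18).
= 7273447.4 − 5621574.19 = 1651873.21.
x̄_Southwest = 1651873.21 / 4490 = 367.9005... → 367.90.

367.90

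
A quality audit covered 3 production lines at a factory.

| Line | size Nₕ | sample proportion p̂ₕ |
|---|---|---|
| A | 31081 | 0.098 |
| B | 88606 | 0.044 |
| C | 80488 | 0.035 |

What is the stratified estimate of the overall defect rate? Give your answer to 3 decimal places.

0.049

N = 31081 + 88606 + 80488 = 200175.
Overall proportion = Σ (Nₕ/N)·p̂ₕ.
Σ Nₕp̂ₕ = 3045.938 + 3898.664 + 2817.08 = 9761.682.
9761.682 / 200175 = 0.04877... → 0.049.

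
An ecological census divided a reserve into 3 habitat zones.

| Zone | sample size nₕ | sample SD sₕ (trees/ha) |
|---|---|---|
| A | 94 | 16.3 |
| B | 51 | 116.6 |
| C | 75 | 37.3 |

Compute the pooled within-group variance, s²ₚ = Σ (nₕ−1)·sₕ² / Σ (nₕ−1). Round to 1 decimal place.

A: (94−1)·16.3² = 93·265.69 = 24709.17
B: (51−1)·116.6² = 50·13595.56 = 679778
C: (75−1)·37.3² = 74·1391.29 = 102955.46
Numerator = 807442.63; denominator = Σ(nₕ−1) = 217.
s²ₚ = 807442.63/217 = 3720.934... → 3720.9.

3720.9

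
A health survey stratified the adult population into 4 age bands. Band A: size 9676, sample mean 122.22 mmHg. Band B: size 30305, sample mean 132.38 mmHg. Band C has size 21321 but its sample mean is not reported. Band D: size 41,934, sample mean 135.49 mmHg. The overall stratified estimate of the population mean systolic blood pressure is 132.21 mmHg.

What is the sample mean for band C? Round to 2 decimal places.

N = 9676 + 30305 + 21321 + 41934 = 103236.
Overall total = μ·N = 132.21·103236 = 13648831.56.
Subtract the known strata: 9676·122.22 + 30305·132.38 + 41934·135.49 = 10876014.28.
Remaining total for band C: 13648831.56 − 10876014.28 = 2772817.28.
Divide by its size: 2772817.28 / 21321 = 130.0510... → 130.05.

130.05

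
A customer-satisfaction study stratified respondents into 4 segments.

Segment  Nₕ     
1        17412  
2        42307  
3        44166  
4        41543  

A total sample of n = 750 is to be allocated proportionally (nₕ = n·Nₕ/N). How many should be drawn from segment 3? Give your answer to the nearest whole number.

228

N = 17412 + 42307 + 44166 + 41543 = 145428.
n_3 = 750·44166/145428 = 227.773... → 228.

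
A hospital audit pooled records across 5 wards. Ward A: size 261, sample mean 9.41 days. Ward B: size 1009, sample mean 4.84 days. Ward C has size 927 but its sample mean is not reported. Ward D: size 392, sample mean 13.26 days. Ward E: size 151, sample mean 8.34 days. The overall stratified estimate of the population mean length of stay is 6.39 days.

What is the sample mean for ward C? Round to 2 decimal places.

N = 261 + 1009 + 927 + 392 + 151 = 2740.
Overall total = μ·N = 6.39·2740 = 17508.6.
Subtract the known strata: 261·9.41 + 1009·4.84 + 392·13.26 + 151·8.34 = 13796.83.
Remaining total for ward C: 17508.6 − 13796.83 = 3711.77.
Divide by its size: 3711.77 / 927 = 4.0041... → 4.00.

4.00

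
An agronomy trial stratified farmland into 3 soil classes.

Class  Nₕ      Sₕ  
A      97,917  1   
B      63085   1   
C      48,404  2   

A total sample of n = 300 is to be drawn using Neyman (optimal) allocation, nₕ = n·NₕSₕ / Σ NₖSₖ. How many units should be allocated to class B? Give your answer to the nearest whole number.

73

Σ NₕSₕ = 97917·1 + 63085·1 + 48404·2 = 257810.
Share for B: 63085/257810 = 0.24470.
n_B = 300 × 0.24470 = 73.409... → 73.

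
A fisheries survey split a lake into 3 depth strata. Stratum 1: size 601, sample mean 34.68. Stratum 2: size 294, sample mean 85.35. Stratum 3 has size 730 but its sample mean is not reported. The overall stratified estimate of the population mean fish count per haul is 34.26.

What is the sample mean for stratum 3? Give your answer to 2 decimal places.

13.34

N = 601 + 294 + 730 = 1625.
Overall total = μ·N = 34.26·1625 = 55672.5.
Subtract the known strata: 601·34.68 + 294·85.35 = 45935.58.
Remaining total for stratum 3: 55672.5 − 45935.58 = 9736.92.
Divide by its size: 9736.92 / 730 = 13.3382... → 13.34.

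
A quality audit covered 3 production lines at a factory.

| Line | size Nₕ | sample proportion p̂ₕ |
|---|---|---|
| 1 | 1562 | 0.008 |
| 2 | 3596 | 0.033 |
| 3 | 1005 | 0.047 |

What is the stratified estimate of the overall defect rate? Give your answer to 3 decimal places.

N = 1562 + 3596 + 1005 = 6163.
Overall proportion = Σ (Nₕ/N)·p̂ₕ.
Σ Nₕp̂ₕ = 12.496 + 118.668 + 47.235 = 178.399.
178.399 / 6163 = 0.02895... → 0.029.

0.029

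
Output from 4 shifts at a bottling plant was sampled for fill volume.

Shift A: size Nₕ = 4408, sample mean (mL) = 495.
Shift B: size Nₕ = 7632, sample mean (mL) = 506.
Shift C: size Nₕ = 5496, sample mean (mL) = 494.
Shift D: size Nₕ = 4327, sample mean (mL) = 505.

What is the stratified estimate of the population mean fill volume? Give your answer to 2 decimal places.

500.57

N = 21863; weights Wₕ = Nₕ/N = (0.2016, 0.3491, 0.2514, 0.1979).
x̄_st = Σ Wₕ·x̄ₕ = 0.2016·495 + 0.3491·506 + 0.2514·494 + 0.1979·505 ≈ 500.5677...
→ 500.57.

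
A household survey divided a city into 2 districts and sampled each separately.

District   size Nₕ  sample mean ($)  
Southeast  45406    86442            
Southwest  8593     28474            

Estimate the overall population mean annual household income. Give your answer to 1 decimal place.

77217.4

x̄_st = (Σ Nₕx̄ₕ) / (Σ Nₕ) = (45406·86442 + 8593·28474) / 53999
= 4169662534 / 53999 = 77217.403... → 77217.4.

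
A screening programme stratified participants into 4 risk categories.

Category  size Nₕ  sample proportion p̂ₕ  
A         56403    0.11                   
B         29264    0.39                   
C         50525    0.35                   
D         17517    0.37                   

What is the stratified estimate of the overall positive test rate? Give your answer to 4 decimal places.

Wₕ = Nₕ/N with N = 153709: 0.3669, 0.1904, 0.3287, 0.1140.
p̂_st = 0.3669·0.11 + 0.1904·0.39 + 0.3287·0.35 + 0.1140·0.37 ≈ 0.271827... → 0.2718.

0.2718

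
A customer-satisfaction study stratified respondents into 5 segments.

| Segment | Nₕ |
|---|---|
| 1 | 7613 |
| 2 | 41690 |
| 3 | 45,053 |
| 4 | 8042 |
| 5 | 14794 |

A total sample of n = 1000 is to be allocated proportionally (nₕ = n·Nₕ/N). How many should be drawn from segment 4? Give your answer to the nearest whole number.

69

Share of segment 4 = 8042/117192 = 0.06862.
Allocate 1000 × 0.06862 = 68.622... → 69.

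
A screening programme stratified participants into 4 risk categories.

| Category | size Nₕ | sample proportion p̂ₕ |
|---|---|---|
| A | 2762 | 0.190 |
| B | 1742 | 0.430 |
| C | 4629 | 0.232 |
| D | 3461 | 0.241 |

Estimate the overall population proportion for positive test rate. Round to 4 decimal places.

N = 2762 + 1742 + 4629 + 3461 = 12594.
Overall proportion = Σ (Nₕ/N)·p̂ₕ.
Σ Nₕp̂ₕ = 524.78 + 749.06 + 1073.928 + 834.101 = 3181.869.
3181.869 / 12594 = 0.252650... → 0.2526.

0.2526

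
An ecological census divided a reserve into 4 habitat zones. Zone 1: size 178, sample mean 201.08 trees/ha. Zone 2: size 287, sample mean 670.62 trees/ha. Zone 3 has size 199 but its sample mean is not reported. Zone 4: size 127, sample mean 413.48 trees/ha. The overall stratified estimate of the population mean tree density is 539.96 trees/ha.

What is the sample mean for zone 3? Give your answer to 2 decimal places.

735.36

N = 178 + 287 + 199 + 127 = 791.
Overall total = μ·N = 539.96·791 = 427108.36.
Subtract the known strata: 178·201.08 + 287·670.62 + 127·413.48 = 280772.14.
Remaining total for zone 3: 427108.36 − 280772.14 = 146336.22.
Divide by its size: 146336.22 / 199 = 735.3579... → 735.36.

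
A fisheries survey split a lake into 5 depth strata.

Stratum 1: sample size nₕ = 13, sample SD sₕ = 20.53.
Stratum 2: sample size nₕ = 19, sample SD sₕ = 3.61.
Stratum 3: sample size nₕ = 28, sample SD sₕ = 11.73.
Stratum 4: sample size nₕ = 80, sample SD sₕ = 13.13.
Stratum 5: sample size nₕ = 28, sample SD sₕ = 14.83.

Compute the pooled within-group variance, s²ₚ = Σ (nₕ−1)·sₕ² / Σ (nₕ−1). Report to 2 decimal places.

175.24

1: (13−1)·20.53² = 12·421.4809 = 5057.7708
2: (19−1)·3.61² = 18·13.0321 = 234.5778
3: (28−1)·11.73² = 27·137.5929 = 3715.0083
4: (80−1)·13.13² = 79·172.3969 = 13619.3551
5: (28−1)·14.83² = 27·219.9289 = 5938.0803
Numerator = 28564.7923; denominator = Σ(nₕ−1) = 163.
s²ₚ = 28564.7923/163 = 175.2441... → 175.24.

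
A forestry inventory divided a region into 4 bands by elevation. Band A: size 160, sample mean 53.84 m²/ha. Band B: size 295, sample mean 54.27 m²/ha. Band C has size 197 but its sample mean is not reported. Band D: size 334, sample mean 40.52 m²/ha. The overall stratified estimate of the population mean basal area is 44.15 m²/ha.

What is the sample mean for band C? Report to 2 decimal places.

N = 160 + 295 + 197 + 334 = 986.
Overall total = μ·N = 44.15·986 = 43531.9.
Subtract the known strata: 160·53.84 + 295·54.27 + 334·40.52 = 38157.73.
Remaining total for band C: 43531.9 − 38157.73 = 5374.17.
Divide by its size: 5374.17 / 197 = 27.2801... → 27.28.

27.28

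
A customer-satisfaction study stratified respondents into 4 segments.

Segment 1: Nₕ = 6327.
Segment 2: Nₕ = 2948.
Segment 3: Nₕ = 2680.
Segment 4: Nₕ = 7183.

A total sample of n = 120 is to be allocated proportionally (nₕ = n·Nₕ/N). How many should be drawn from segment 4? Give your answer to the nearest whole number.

Share of segment 4 = 7183/19138 = 0.37533.
Allocate 120 × 0.37533 = 45.039... → 45.

45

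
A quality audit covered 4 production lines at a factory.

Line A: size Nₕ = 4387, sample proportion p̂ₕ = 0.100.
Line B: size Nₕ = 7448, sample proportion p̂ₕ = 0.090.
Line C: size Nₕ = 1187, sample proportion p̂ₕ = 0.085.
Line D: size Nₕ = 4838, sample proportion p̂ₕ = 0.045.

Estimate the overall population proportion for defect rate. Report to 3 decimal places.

Wₕ = Nₕ/N with N = 17860: 0.2456, 0.4170, 0.0665, 0.2709.
p̂_st = 0.2456·0.100 + 0.4170·0.090 + 0.0665·0.085 + 0.2709·0.045 ≈ 0.07993... → 0.080.

0.080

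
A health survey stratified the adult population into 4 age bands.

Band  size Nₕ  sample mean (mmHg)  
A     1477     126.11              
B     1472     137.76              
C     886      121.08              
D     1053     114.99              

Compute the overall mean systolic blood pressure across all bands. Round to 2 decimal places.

N = 1477 + 1472 + 886 + 1053 = 4888.
Weight each subgroup mean by Nₕ/N and sum.
Σ Nₕx̄ₕ = 1477·126.11 + 1472·137.76 + 886·121.08 + 1053·114.99 = 186264.47 + 202782.72 + 107276.88 + 121084.47 = 617408.54.
Divide by N: 617408.54 / 4888 = 126.3111... → 126.31.

126.31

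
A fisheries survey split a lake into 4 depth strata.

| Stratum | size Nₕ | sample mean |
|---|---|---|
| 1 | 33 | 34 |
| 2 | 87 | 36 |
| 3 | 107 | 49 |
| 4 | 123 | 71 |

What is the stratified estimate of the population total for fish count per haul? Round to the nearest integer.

1: 33·34 = 1122
2: 87·36 = 3132
3: 107·49 = 5243
4: 123·71 = 8733
τ̂ = Σ Nₕx̄ₕ = 18230.

18230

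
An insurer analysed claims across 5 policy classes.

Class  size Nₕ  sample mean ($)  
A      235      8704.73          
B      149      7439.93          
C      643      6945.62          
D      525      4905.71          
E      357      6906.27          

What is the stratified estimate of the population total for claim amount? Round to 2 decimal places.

12661230.92

A: 235·8704.73 = 2045611.55
B: 149·7439.93 = 1108549.57
C: 643·6945.62 = 4466033.66
D: 525·4905.71 = 2575497.75
E: 357·6906.27 = 2465538.39
τ̂ = Σ Nₕx̄ₕ = 12661230.92.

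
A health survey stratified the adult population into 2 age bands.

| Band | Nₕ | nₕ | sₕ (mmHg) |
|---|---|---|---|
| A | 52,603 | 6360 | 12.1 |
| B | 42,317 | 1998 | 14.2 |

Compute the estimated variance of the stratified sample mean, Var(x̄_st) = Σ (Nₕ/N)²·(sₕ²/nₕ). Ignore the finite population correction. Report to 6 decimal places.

0.027128

N = 94920; Wₕ = Nₕ/N.
band A: (52603/94920)²·12.1²/6360 = 0.007069996
band B: (42317/94920)²·14.2²/1998 = 0.020058363
Sum = 0.027128359 → 0.027128.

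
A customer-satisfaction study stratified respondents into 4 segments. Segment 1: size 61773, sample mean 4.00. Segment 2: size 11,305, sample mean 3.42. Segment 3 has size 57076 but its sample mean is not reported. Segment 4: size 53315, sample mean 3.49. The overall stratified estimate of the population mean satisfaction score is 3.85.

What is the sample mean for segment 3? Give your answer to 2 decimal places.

4.11

Σ Nₕx̄ₕ = N·μ, so 57076·x̄_3 = 183469·3.85 − (61773·4.00 + 11305·3.42 + 53315·3.49).
= 706355.65 − 471824.45 = 234531.2.
x̄_3 = 234531.2 / 57076 = 4.1091... → 4.11.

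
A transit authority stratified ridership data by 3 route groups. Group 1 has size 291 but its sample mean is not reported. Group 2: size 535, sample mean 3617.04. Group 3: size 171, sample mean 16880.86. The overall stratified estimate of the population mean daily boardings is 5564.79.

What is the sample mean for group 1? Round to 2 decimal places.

2496.06

N = 291 + 535 + 171 = 997.
Overall total = μ·N = 5564.79·997 = 5548095.63.
Subtract the known strata: 535·3617.04 + 171·16880.86 = 4821743.46.
Remaining total for group 1: 5548095.63 − 4821743.46 = 726352.17.
Divide by its size: 726352.17 / 291 = 2496.0556... → 2496.06.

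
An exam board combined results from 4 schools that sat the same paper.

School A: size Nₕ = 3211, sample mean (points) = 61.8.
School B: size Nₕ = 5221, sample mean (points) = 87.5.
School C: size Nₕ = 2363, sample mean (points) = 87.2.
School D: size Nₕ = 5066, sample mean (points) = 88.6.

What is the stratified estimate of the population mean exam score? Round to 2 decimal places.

x̄_st = (Σ Nₕx̄ₕ) / (Σ Nₕ) = (3211·61.8 + 5221·87.5 + 2363·87.2 + 5066·88.6) / 15861
= 1310178.5 / 15861 = 82.6038... → 82.60.

82.60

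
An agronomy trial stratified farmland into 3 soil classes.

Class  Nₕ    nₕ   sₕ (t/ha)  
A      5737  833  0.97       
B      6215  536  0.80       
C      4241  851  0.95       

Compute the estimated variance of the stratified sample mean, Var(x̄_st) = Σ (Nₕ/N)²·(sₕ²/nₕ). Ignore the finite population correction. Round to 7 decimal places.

N = 16193; Wₕ = Nₕ/N.
class A: (5737/16193)²·0.97²/833 = 0.0001417795
class B: (6215/16193)²·0.80²/536 = 0.0001758907
class C: (4241/16193)²·0.95²/851 = 0.0000727444
Sum = 0.0003904146 → 0.0003904.

0.0003904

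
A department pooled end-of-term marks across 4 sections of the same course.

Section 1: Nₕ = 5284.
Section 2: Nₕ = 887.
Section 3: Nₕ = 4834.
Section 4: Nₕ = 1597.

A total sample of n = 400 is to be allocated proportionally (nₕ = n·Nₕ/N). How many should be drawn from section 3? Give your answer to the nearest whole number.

Share of section 3 = 4834/12602 = 0.38359.
Allocate 400 × 0.38359 = 153.436... → 153.

153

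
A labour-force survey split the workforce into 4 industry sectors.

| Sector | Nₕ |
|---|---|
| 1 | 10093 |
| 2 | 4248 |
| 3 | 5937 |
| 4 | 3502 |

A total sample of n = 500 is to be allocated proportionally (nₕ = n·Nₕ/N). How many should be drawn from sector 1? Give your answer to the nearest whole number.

Share of sector 1 = 10093/23780 = 0.42443.
Allocate 500 × 0.42443 = 212.216... → 212.

212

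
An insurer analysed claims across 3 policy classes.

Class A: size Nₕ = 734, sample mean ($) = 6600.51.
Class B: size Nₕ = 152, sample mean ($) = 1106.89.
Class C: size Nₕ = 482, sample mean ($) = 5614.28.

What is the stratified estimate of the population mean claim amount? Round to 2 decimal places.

5642.62

x̄_st = (Σ Nₕx̄ₕ) / (Σ Nₕ) = (734·6600.51 + 152·1106.89 + 482·5614.28) / 1368
= 7719104.58 / 1368 = 5642.6203... → 5642.62.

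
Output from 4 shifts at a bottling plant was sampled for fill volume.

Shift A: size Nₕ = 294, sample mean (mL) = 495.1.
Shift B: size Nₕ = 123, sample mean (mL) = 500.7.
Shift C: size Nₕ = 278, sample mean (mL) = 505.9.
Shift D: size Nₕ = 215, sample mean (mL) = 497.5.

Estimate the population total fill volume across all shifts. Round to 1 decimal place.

454748.2

Population total = Σ Nₕ·x̄ₕ (each stratum's size times its mean).
294·495.1 + 123·500.7 + 278·505.9 + 215·497.5 = 145559.4 + 61586.1 + 140640.2 + 106962.5 = 454748.2.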